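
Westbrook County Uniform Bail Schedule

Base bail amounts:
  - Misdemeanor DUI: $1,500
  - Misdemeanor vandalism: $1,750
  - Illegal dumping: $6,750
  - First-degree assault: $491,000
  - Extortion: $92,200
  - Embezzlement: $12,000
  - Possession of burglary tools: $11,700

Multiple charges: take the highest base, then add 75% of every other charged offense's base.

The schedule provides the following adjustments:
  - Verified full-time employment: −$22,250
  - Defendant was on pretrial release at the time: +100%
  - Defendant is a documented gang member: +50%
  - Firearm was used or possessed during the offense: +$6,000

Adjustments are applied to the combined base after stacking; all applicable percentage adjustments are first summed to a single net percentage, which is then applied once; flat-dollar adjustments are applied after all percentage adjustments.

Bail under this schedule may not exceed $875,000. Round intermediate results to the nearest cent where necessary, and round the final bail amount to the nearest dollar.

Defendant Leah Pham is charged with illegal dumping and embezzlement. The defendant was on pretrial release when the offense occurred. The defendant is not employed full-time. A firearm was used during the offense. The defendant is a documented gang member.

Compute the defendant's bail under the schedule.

$48,656

Base amounts from the schedule: illegal dumping $6,750; embezzlement $12,000.
Stacking rule: highest base plus 75% of each additional charge. Highest is embezzlement at $12,000. Additional: $6,750 × 75% = $5,062.50. Combined base = $12,000 + $5,062.50 = $17,062.50.
Net percentage adjustment: +100% +50% = +150%. $17,062.50 × 2.5 = $42,656.25.
Firearm was used or possessed during the offense (+$6,000 flat): $42,656.25 + $6,000 = $48,656.25.
$48,656.25 is within the $875,000 maximum.
Rounded to the nearest dollar: $48,656.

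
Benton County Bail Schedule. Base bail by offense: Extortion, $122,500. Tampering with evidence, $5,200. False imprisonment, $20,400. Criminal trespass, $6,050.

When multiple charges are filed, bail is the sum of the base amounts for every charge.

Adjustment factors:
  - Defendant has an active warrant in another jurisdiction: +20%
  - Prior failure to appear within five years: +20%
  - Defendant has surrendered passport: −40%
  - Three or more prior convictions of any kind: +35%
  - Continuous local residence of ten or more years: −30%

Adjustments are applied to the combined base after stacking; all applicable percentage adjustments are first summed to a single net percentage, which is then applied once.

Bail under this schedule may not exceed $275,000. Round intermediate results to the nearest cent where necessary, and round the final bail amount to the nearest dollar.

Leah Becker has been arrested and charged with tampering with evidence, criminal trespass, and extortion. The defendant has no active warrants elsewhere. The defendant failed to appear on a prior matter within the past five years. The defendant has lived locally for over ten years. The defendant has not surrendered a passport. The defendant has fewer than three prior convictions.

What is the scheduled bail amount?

$120,375

Base amounts from the schedule: tampering with evidence $5,200; criminal trespass $6,050; extortion $122,500.
Stacking rule: sum of all bases. $5,200 + $6,050 + $122,500 = $133,750.
Net percentage adjustment: +20% −30% = −10%. $133,750 × 0.9 = $120,375.
$120,375 is within the $275,000 maximum.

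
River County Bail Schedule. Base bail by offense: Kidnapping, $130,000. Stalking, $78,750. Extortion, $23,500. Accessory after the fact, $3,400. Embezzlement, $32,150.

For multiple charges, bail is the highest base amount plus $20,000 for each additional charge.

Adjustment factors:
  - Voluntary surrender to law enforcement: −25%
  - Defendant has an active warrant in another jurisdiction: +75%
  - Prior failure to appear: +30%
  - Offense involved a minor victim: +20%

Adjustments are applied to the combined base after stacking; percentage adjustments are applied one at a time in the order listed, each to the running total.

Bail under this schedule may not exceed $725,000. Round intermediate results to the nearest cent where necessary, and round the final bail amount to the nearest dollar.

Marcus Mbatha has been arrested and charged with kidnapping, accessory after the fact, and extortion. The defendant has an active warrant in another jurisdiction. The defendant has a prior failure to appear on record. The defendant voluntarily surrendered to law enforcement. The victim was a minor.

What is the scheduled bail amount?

$348,075

Base amounts from the schedule: kidnapping $130,000; accessory after the fact $3,400; extortion $23,500.
Stacking rule: highest base plus $20,000 per additional charge. Highest is kidnapping at $130,000; 2 additional charges → +$40,000. Combined base = $170,000.
Voluntary surrender to law enforcement (−25%): $170,000 × 0.75 = $127,500.
Defendant has an active warrant in another jurisdiction (+75%): $127,500 × 1.75 = $223,125.
Prior failure to appear (+30%): $223,125 × 1.3 = $290,062.50.
Offense involved a minor victim (+20%): $290,062.50 × 1.2 = $348,075.
$348,075 is within the $725,000 maximum.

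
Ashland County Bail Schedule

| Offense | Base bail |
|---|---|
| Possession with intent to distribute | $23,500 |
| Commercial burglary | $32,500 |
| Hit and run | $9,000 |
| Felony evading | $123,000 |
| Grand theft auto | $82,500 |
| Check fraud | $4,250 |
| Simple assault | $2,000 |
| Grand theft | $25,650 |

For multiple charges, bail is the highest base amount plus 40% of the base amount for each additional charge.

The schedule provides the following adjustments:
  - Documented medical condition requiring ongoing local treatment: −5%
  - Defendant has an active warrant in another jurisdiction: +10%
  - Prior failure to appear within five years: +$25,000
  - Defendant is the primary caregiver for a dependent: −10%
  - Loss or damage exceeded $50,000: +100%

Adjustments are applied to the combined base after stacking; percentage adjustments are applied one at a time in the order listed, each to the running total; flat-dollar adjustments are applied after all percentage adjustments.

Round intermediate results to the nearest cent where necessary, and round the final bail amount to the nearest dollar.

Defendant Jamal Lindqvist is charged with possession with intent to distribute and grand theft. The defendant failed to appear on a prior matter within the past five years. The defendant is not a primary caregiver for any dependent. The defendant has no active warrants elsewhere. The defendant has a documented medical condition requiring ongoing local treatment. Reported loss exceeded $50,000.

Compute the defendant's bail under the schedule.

$91,595

Base amounts from the schedule: possession with intent to distribute $23,500; grand theft $25,650.
Stacking rule: highest base plus 40% of each additional charge. Highest is grand theft at $25,650. Additional: $23,500 × 40% = $9,400. Combined base = $25,650 + $9,400 = $35,050.
Documented medical condition requiring ongoing local treatment (−5%): $35,050 × 0.95 = $33,297.50.
Loss or damage exceeded $50,000 (+100%): $33,297.50 × 2 = $66,595.
Prior failure to appear within five years (+$25,000 flat): $66,595 + $25,000 = $91,595.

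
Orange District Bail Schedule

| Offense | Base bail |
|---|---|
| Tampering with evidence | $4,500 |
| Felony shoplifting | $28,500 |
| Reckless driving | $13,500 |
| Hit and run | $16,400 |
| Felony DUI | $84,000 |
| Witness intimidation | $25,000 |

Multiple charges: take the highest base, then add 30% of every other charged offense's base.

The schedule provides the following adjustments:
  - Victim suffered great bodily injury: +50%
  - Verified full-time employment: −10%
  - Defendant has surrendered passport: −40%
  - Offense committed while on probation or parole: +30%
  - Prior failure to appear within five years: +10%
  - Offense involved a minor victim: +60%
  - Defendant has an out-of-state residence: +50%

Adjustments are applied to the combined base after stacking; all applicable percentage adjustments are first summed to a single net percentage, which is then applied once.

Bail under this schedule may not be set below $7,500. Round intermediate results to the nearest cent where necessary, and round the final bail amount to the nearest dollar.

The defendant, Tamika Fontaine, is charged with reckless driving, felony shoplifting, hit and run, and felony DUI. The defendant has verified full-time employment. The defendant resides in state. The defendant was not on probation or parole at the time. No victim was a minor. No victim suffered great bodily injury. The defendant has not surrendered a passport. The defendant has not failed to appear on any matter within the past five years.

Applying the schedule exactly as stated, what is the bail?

$91,368

Base amounts from the schedule: reckless driving $13,500; felony shoplifting $28,500; hit and run $16,400; felony DUI $84,000.
Stacking rule: highest base plus 30% of each additional charge. Highest is felony DUI at $84,000. Additional: $13,500 × 30% = $4,050; $28,500 × 30% = $8,550; $16,400 × 30% = $4,920. Combined base = $84,000 + $17,520 = $101,520.
Verified full-time employment (−10%): $101,520 × 0.9 = $91,368.
$91,368 is at or above the $7,500 minimum.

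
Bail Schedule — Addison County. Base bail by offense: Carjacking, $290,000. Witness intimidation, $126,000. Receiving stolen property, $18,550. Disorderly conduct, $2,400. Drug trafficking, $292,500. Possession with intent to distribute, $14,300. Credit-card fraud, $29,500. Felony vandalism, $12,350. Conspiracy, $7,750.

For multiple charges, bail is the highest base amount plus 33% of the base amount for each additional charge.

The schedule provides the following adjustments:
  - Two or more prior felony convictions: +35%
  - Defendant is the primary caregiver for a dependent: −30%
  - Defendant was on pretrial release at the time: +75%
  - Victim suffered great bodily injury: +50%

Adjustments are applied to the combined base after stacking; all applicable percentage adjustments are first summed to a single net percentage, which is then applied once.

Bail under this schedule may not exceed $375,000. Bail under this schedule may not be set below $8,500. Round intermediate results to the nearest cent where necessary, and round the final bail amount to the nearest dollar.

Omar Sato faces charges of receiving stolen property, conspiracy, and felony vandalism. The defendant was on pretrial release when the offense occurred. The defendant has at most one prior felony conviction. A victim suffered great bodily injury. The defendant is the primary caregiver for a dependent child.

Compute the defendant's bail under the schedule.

Base amounts from the schedule: receiving stolen property $18,550; conspiracy $7,750; felony vandalism $12,350.
Stacking rule: highest base plus 33% of each additional charge. Highest is receiving stolen property at $18,550. Additional: $7,750 × 33% = $2,557.50; $12,350 × 33% = $4,075.50. Combined base = $18,550 + $6,633 = $25,183.
Net percentage adjustment: −30% +75% +50% = +95%. $25,183 × 1.95 = $49,106.85.
$49,106.85 is within the $375,000 maximum.
$49,106.85 is at or above the $8,500 minimum.
Rounded to the nearest dollar: $49,107.

$49,107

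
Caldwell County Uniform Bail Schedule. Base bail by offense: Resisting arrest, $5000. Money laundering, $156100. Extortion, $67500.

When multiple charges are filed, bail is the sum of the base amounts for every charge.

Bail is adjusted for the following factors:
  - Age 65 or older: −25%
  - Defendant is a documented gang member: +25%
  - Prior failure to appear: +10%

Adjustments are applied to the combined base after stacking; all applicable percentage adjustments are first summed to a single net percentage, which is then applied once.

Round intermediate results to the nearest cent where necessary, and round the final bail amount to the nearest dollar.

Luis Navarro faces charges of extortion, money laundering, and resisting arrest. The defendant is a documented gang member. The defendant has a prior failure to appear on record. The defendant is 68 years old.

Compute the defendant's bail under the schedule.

Base amounts from the schedule: extortion $67500; money laundering $156100; resisting arrest $5000.
Stacking rule: sum of all bases. $67500 + $156100 + $5000 = $228600.
Net percentage adjustment: −25% +25% +10% = +10%. $228600 × 1.1 = $251460.

$251460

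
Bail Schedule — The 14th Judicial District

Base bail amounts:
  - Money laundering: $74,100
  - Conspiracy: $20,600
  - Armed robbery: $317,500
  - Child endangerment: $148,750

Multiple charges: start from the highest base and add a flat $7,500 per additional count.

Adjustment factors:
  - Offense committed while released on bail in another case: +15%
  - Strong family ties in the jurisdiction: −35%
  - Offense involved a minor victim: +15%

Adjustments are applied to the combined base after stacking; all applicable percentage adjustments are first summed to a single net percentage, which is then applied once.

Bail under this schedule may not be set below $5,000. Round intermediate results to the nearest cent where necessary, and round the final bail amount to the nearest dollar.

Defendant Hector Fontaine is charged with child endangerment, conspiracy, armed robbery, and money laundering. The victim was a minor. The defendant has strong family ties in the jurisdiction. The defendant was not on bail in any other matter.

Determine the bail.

$272,000

Base amounts from the schedule: child endangerment $148,750; conspiracy $20,600; armed robbery $317,500; money laundering $74,100.
Stacking rule: highest base plus $7,500 per additional charge. Highest is armed robbery at $317,500; 3 additional charges → +$22,500. Combined base = $340,000.
Net percentage adjustment: −35% +15% = −20%. $340,000 × 0.8 = $272,000.
$272,000 is at or above the $5,000 minimum.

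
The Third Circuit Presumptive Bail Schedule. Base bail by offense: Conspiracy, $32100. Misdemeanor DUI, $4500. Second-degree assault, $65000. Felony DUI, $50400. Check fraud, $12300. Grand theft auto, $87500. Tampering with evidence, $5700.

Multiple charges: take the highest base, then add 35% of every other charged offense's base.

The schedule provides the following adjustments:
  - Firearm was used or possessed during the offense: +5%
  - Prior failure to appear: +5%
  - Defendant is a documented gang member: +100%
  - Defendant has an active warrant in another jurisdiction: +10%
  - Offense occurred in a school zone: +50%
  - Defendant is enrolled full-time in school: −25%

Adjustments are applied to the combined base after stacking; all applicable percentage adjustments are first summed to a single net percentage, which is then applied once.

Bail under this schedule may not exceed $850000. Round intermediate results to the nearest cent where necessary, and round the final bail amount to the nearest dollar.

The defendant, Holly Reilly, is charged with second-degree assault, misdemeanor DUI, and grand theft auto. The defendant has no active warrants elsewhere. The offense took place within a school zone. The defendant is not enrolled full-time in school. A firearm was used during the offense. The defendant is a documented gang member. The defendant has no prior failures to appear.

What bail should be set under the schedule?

$285154

Base amounts from the schedule: second-degree assault $65000; misdemeanor DUI $4500; grand theft auto $87500.
Stacking rule: highest base plus 35% of each additional charge. Highest is grand theft auto at $87500. Additional: $65000 × 35% = $22750; $4500 × 35% = $1575. Combined base = $87500 + $24325 = $111825.
Net percentage adjustment: +5% +100% +50% = +155%. $111825 × 2.55 = $285153.75.
$285153.75 is within the $850000 maximum.
Rounded to the nearest dollar: $285154.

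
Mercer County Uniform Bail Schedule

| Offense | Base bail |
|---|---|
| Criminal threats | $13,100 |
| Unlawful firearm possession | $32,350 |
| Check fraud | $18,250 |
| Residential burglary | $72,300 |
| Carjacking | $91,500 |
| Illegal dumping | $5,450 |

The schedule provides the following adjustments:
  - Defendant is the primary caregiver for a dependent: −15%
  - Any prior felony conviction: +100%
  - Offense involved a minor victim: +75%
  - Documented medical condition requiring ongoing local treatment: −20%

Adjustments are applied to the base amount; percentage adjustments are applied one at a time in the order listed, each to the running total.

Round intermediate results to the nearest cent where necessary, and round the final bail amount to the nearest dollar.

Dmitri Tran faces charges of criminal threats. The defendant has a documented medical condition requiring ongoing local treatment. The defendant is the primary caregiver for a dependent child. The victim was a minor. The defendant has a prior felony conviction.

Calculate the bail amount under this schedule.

Base amounts from the schedule: criminal threats $13,100.
Single charge. Combined base = $13,100.
Defendant is the primary caregiver for a dependent (−15%): $13,100 × 0.85 = $11,135.
Any prior felony conviction (+100%): $11,135 × 2 = $22,270.
Offense involved a minor victim (+75%): $22,270 × 1.75 = $38,972.50.
Documented medical condition requiring ongoing local treatment (−20%): $38,972.50 × 0.8 = $31,178.

$31,178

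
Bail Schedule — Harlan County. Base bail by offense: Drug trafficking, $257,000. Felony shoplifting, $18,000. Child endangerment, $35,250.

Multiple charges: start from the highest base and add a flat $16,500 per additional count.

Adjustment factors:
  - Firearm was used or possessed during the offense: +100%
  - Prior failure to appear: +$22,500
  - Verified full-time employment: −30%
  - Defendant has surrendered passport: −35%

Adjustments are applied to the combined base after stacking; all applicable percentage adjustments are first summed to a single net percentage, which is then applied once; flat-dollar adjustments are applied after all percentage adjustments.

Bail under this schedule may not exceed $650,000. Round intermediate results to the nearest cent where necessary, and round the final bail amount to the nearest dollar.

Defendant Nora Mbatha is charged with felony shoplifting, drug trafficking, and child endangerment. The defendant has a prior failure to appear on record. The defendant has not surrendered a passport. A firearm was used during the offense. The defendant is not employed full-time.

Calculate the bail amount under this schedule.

Base amounts from the schedule: felony shoplifting $18,000; drug trafficking $257,000; child endangerment $35,250.
Stacking rule: highest base plus $16,500 per additional charge. Highest is drug trafficking at $257,000; 2 additional charges → +$33,000. Combined base = $290,000.
Firearm was used or possessed during the offense (+100%): $290,000 × 2 = $580,000.
Prior failure to appear (+$22,500 flat): $580,000 + $22,500 = $602,500.
$602,500 is within the $650,000 maximum.

$602,500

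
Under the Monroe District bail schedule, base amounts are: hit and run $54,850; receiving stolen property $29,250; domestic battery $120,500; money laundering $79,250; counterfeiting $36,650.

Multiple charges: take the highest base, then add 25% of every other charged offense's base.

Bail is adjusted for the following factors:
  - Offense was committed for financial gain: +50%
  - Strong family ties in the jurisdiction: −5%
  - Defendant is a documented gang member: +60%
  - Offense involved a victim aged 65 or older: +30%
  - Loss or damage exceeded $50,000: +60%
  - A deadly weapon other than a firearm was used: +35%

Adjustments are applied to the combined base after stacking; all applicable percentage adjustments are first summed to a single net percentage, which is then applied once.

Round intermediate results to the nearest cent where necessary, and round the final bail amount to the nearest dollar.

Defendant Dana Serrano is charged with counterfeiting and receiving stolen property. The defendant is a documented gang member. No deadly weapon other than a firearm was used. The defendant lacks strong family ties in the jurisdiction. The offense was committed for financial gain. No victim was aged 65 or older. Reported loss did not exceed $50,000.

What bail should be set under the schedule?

Base amounts from the schedule: counterfeiting $36,650; receiving stolen property $29,250.
Stacking rule: highest base plus 25% of each additional charge. Highest is counterfeiting at $36,650. Additional: $29,250 × 25% = $7,312.50. Combined base = $36,650 + $7,312.50 = $43,962.50.
Net percentage adjustment: +50% +60% = +110%. $43,962.50 × 2.1 = $92,321.25.
Rounded to the nearest dollar: $92,321.

$92,321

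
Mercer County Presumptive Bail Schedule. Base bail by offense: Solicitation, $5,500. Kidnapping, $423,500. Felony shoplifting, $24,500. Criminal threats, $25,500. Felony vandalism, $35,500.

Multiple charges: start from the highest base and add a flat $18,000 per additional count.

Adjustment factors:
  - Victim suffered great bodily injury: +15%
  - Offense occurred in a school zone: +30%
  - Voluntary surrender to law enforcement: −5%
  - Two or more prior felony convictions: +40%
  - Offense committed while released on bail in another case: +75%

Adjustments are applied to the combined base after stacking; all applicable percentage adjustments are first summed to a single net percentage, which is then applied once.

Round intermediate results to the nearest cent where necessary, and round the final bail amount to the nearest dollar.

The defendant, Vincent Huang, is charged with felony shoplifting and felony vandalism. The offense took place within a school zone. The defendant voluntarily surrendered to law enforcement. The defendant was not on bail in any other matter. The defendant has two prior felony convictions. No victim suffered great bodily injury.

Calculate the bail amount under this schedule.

$88,275

Base amounts from the schedule: felony shoplifting $24,500; felony vandalism $35,500.
Stacking rule: highest base plus $18,000 per additional charge. Highest is felony vandalism at $35,500; 1 additional charge → +$18,000. Combined base = $53,500.
Net percentage adjustment: +30% −5% +40% = +65%. $53,500 × 1.65 = $88,275.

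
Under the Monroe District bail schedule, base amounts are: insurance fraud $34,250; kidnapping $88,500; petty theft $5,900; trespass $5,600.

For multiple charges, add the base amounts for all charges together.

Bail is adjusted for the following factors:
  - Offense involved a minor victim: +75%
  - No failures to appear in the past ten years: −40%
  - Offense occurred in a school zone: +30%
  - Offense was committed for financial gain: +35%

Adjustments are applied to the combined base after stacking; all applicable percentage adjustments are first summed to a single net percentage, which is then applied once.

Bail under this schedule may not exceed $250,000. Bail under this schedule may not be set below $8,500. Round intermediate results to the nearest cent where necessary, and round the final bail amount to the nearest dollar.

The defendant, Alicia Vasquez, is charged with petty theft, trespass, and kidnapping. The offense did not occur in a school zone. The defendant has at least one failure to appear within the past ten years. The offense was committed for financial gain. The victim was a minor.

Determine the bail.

Base amounts from the schedule: petty theft $5,900; trespass $5,600; kidnapping $88,500.
Stacking rule: sum of all bases. $5,900 + $5,600 + $88,500 = $100,000.
Net percentage adjustment: +75% +35% = +110%. $100,000 × 2.1 = $210,000.
$210,000 is within the $250,000 maximum.
$210,000 is at or above the $8,500 minimum.

$210,000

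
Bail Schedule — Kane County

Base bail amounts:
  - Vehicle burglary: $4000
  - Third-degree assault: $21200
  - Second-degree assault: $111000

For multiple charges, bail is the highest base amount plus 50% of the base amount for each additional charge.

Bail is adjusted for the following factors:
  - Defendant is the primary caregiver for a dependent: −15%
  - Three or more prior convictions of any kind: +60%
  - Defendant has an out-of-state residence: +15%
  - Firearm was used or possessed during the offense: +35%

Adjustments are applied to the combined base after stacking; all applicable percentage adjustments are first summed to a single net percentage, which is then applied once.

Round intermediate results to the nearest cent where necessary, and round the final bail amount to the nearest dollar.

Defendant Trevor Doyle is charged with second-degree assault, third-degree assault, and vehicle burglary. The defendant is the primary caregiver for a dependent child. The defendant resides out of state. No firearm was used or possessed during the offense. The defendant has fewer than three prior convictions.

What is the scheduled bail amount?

$123600

Base amounts from the schedule: second-degree assault $111000; third-degree assault $21200; vehicle burglary $4000.
Stacking rule: highest base plus 50% of each additional charge. Highest is second-degree assault at $111000. Additional: $21200 × 50% = $10600; $4000 × 50% = $2000. Combined base = $111000 + $12600 = $123600.
Net percentage adjustment: −15% +15% = +0%. $123600 × 1 = $123600.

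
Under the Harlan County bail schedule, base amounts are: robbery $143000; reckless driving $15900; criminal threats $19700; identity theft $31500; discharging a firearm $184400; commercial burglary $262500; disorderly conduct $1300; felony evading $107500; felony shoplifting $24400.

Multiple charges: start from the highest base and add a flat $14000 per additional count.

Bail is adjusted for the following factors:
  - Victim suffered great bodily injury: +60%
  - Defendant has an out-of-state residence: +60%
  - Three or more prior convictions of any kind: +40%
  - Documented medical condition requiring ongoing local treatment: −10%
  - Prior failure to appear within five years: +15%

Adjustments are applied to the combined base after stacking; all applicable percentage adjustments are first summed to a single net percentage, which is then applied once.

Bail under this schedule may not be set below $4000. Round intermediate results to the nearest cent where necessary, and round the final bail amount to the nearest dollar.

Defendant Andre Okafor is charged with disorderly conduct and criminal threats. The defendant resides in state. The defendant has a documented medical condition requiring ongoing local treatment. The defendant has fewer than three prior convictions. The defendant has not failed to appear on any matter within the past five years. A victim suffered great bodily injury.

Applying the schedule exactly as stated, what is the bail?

$50550

Base amounts from the schedule: disorderly conduct $1300; criminal threats $19700.
Stacking rule: highest base plus $14000 per additional charge. Highest is criminal threats at $19700; 1 additional charge → +$14000. Combined base = $33700.
Net percentage adjustment: +60% −10% = +50%. $33700 × 1.5 = $50550.
$50550 is at or above the $4000 minimum.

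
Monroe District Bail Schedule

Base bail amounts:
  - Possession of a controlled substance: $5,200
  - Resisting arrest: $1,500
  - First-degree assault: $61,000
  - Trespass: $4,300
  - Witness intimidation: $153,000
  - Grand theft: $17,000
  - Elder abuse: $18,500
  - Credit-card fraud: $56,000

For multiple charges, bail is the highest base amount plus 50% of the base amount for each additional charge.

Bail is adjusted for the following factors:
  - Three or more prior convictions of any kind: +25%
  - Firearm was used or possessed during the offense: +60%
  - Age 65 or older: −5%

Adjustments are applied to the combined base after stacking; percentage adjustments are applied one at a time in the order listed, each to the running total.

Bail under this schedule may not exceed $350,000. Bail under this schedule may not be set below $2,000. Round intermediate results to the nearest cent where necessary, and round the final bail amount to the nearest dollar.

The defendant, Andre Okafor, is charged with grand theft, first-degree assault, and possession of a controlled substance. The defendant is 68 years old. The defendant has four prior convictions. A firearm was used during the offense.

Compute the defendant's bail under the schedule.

Base amounts from the schedule: grand theft $17,000; first-degree assault $61,000; possession of a controlled substance $5,200.
Stacking rule: highest base plus 50% of each additional charge. Highest is first-degree assault at $61,000. Additional: $17,000 × 50% = $8,500; $5,200 × 50% = $2,600. Combined base = $61,000 + $11,100 = $72,100.
Three or more prior convictions of any kind (+25%): $72,100 × 1.25 = $90,125.
Firearm was used or possessed during the offense (+60%): $90,125 × 1.6 = $144,200.
Age 65 or older (−5%): $144,200 × 0.95 = $136,990.
$136,990 is within the $350,000 maximum.
$136,990 is at or above the $2,000 minimum.

$136,990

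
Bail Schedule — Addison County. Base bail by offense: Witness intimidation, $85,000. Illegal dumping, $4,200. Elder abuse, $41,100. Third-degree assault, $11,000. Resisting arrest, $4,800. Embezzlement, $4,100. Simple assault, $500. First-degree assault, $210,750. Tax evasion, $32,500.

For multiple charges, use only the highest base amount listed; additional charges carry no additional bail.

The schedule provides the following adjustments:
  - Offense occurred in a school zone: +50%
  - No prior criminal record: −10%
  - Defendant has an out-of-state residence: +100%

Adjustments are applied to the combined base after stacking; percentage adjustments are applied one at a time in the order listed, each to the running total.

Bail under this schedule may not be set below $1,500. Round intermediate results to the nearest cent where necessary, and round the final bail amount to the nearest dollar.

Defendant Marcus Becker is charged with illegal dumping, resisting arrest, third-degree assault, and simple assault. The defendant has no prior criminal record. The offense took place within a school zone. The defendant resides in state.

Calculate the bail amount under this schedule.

$14,850

Base amounts from the schedule: illegal dumping $4,200; resisting arrest $4,800; third-degree assault $11,000; simple assault $500.
Stacking rule: use the highest base only. Highest is third-degree assault at $11,000. Combined base = $11,000.
Offense occurred in a school zone (+50%): $11,000 × 1.5 = $16,500.
No prior criminal record (−10%): $16,500 × 0.9 = $14,850.
$14,850 is at or above the $1,500 minimum.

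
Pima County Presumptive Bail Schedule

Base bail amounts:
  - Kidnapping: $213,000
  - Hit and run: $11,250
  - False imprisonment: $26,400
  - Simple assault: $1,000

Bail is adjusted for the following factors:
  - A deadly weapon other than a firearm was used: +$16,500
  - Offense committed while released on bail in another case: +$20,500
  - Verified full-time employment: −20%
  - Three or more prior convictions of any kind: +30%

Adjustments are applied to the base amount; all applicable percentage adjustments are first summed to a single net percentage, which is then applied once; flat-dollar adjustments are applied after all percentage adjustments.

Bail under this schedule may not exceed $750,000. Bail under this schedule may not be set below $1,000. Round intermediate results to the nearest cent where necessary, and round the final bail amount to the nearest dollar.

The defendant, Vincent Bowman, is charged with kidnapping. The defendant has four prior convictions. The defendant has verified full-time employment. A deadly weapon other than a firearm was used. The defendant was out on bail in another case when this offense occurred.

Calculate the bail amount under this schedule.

Base amounts from the schedule: kidnapping $213,000.
Single charge. Combined base = $213,000.
Net percentage adjustment: −20% +30% = +10%. $213,000 × 1.1 = $234,300.
A deadly weapon other than a firearm was used (+$16,500 flat): $234,300 + $16,500 = $250,800.
Offense committed while released on bail in another case (+$20,500 flat): $250,800 + $20,500 = $271,300.
$271,300 is within the $750,000 maximum.
$271,300 is at or above the $1,000 minimum.

$271,300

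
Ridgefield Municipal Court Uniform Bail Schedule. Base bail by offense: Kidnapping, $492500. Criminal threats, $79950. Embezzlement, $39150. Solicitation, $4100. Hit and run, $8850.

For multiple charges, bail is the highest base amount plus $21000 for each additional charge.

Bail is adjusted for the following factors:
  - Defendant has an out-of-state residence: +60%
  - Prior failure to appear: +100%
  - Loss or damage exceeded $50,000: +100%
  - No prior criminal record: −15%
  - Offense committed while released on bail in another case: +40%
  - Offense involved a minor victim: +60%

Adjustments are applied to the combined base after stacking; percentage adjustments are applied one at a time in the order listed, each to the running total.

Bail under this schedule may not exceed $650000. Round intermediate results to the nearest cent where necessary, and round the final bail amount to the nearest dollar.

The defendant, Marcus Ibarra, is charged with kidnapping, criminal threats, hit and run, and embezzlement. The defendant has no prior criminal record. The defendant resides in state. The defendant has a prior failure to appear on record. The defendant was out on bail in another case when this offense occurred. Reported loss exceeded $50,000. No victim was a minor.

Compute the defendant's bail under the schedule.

$650000

Base amounts from the schedule: kidnapping $492500; criminal threats $79950; hit and run $8850; embezzlement $39150.
Stacking rule: highest base plus $21000 per additional charge. Highest is kidnapping at $492500; 3 additional charges → +$63000. Combined base = $555500.
Prior failure to appear (+100%): $555500 × 2 = $1111000.
Loss or damage exceeded $50,000 (+100%): $1111000 × 2 = $2222000.
No prior criminal record (−15%): $2222000 × 0.85 = $1888700.
Offense committed while released on bail in another case (+40%): $1888700 × 1.4 = $2644180.
Result $2644180 exceeds the maximum of $650000; bail is capped at $650000.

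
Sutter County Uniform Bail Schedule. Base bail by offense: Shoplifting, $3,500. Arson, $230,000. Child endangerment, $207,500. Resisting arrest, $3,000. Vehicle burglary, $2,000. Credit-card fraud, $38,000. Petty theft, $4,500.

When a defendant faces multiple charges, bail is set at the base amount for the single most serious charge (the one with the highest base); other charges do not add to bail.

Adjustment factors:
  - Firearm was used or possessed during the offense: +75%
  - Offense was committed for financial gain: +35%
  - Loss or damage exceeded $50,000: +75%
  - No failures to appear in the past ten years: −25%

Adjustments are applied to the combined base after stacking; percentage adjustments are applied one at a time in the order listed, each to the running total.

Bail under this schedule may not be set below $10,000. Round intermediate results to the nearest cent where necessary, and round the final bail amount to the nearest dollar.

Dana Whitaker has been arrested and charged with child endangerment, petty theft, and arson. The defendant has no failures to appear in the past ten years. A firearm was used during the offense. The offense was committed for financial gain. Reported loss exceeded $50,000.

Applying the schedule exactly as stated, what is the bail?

$713,180

Base amounts from the schedule: child endangerment $207,500; petty theft $4,500; arson $230,000.
Stacking rule: use the highest base only. Highest is arson at $230,000. Combined base = $230,000.
Firearm was used or possessed during the offense (+75%): $230,000 × 1.75 = $402,500.
Offense was committed for financial gain (+35%): $402,500 × 1.35 = $543,375.
Loss or damage exceeded $50,000 (+75%): $543,375 × 1.75 = $950,906.25.
No failures to appear in the past ten years (−25%): $950,906.25 × 0.75 = $713,179.69.
$713,179.69 is at or above the $10,000 minimum.
Rounded to the nearest dollar: $713,180.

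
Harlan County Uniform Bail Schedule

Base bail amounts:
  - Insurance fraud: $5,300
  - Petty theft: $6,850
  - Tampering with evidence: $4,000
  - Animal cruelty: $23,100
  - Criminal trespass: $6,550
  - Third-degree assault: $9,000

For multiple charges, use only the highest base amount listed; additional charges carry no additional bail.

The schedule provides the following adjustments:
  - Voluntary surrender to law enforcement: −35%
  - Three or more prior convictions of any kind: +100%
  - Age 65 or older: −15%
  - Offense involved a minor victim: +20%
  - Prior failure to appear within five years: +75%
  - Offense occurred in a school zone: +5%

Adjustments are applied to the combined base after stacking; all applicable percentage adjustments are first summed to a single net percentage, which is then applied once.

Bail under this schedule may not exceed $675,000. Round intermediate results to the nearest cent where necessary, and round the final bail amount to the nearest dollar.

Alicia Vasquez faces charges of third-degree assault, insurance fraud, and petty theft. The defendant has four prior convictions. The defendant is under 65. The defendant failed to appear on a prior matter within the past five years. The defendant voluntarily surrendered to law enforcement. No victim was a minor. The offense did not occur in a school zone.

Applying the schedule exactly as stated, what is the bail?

Base amounts from the schedule: third-degree assault $9,000; insurance fraud $5,300; petty theft $6,850.
Stacking rule: use the highest base only. Highest is third-degree assault at $9,000. Combined base = $9,000.
Net percentage adjustment: −35% +100% +75% = +140%. $9,000 × 2.4 = $21,600.
$21,600 is within the $675,000 maximum.

$21,600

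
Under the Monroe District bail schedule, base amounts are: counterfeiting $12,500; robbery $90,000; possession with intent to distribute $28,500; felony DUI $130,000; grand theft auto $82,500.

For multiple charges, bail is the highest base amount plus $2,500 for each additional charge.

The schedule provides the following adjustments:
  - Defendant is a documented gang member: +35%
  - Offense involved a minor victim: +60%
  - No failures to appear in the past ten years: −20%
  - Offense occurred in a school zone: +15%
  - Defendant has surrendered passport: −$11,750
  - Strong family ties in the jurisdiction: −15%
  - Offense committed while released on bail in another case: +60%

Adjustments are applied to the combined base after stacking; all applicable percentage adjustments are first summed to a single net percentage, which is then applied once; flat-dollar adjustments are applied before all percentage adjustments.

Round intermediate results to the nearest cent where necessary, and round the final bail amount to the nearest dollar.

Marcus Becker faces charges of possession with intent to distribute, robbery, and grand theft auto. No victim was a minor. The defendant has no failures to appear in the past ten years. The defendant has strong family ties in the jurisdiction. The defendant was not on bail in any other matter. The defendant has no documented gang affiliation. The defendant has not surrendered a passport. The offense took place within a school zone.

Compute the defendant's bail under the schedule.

Base amounts from the schedule: possession with intent to distribute $28,500; robbery $90,000; grand theft auto $82,500.
Stacking rule: highest base plus $2,500 per additional charge. Highest is robbery at $90,000; 2 additional charges → +$5,000. Combined base = $95,000.
Net percentage adjustment: −20% +15% −15% = −20%. $95,000 × 0.8 = $76,000.

$76,000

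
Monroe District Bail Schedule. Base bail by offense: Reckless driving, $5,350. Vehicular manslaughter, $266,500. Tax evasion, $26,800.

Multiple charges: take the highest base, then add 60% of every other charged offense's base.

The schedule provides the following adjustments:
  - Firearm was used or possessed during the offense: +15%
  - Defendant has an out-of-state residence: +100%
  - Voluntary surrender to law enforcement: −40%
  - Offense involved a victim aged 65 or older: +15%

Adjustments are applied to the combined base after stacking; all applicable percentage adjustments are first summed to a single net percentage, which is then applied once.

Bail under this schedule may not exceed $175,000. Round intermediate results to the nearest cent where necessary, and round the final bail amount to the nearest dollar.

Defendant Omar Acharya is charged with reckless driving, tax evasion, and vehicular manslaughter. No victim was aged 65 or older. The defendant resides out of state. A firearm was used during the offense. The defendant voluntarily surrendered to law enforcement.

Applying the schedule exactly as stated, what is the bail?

$175,000

Base amounts from the schedule: reckless driving $5,350; tax evasion $26,800; vehicular manslaughter $266,500.
Stacking rule: highest base plus 60% of each additional charge. Highest is vehicular manslaughter at $266,500. Additional: $5,350 × 60% = $3,210; $26,800 × 60% = $16,080. Combined base = $266,500 + $19,290 = $285,790.
Net percentage adjustment: +15% +100% −40% = +75%. $285,790 × 1.75 = $500,132.50.
Result $500,132.50 exceeds the maximum of $175,000; bail is capped at $175,000.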